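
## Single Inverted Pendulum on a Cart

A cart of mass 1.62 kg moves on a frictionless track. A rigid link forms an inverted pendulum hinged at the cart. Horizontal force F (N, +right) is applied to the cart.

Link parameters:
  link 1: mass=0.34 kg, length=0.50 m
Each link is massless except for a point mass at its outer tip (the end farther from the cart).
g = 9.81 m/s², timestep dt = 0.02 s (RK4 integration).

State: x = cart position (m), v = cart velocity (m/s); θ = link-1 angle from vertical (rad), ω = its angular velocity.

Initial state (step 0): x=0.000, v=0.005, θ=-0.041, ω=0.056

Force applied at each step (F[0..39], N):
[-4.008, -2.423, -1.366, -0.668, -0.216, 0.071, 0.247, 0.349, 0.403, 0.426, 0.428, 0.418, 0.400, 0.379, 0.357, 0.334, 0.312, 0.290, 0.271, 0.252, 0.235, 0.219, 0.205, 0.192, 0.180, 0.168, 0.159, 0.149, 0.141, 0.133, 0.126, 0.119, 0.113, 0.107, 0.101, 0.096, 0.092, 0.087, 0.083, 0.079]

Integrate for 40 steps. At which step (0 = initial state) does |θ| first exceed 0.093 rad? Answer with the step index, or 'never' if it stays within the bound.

apply F[0]=-4.008 → step 1: x=-0.000, v=-0.043, θ=-0.039, ω=0.136
apply F[1]=-2.423 → step 2: x=-0.002, v=-0.071, θ=-0.036, ω=0.178
apply F[2]=-1.366 → step 3: x=-0.003, v=-0.087, θ=-0.032, ω=0.195
apply F[3]=-0.668 → step 4: x=-0.005, v=-0.094, θ=-0.028, ω=0.197
apply F[4]=-0.216 → step 5: x=-0.007, v=-0.095, θ=-0.024, ω=0.190
apply F[5]=+0.071 → step 6: x=-0.009, v=-0.093, θ=-0.021, ω=0.178
apply F[6]=+0.247 → step 7: x=-0.011, v=-0.090, θ=-0.017, ω=0.163
apply F[7]=+0.349 → step 8: x=-0.012, v=-0.085, θ=-0.014, ω=0.146
apply F[8]=+0.403 → step 9: x=-0.014, v=-0.079, θ=-0.011, ω=0.130
apply F[9]=+0.426 → step 10: x=-0.015, v=-0.073, θ=-0.009, ω=0.115
apply F[10]=+0.428 → step 11: x=-0.017, v=-0.068, θ=-0.007, ω=0.101
apply F[11]=+0.418 → step 12: x=-0.018, v=-0.062, θ=-0.005, ω=0.088
apply F[12]=+0.400 → step 13: x=-0.019, v=-0.057, θ=-0.003, ω=0.076
apply F[13]=+0.379 → step 14: x=-0.020, v=-0.053, θ=-0.002, ω=0.065
apply F[14]=+0.357 → step 15: x=-0.021, v=-0.048, θ=-0.001, ω=0.056
apply F[15]=+0.334 → step 16: x=-0.022, v=-0.044, θ=0.000, ω=0.047
apply F[16]=+0.312 → step 17: x=-0.023, v=-0.040, θ=0.001, ω=0.040
apply F[17]=+0.290 → step 18: x=-0.024, v=-0.037, θ=0.002, ω=0.034
apply F[18]=+0.271 → step 19: x=-0.025, v=-0.033, θ=0.002, ω=0.028
apply F[19]=+0.252 → step 20: x=-0.025, v=-0.030, θ=0.003, ω=0.023
apply F[20]=+0.235 → step 21: x=-0.026, v=-0.028, θ=0.003, ω=0.019
apply F[21]=+0.219 → step 22: x=-0.026, v=-0.025, θ=0.004, ω=0.015
apply F[22]=+0.205 → step 23: x=-0.027, v=-0.023, θ=0.004, ω=0.012
apply F[23]=+0.192 → step 24: x=-0.027, v=-0.020, θ=0.004, ω=0.009
apply F[24]=+0.180 → step 25: x=-0.028, v=-0.018, θ=0.004, ω=0.007
apply F[25]=+0.168 → step 26: x=-0.028, v=-0.017, θ=0.004, ω=0.005
apply F[26]=+0.159 → step 27: x=-0.028, v=-0.015, θ=0.005, ω=0.003
apply F[27]=+0.149 → step 28: x=-0.029, v=-0.013, θ=0.005, ω=0.001
apply F[28]=+0.141 → step 29: x=-0.029, v=-0.012, θ=0.005, ω=-0.000
apply F[29]=+0.133 → step 30: x=-0.029, v=-0.010, θ=0.005, ω=-0.001
apply F[30]=+0.126 → step 31: x=-0.029, v=-0.009, θ=0.005, ω=-0.002
apply F[31]=+0.119 → step 32: x=-0.029, v=-0.007, θ=0.005, ω=-0.003
apply F[32]=+0.113 → step 33: x=-0.030, v=-0.006, θ=0.004, ω=-0.004
apply F[33]=+0.107 → step 34: x=-0.030, v=-0.005, θ=0.004, ω=-0.004
apply F[34]=+0.101 → step 35: x=-0.030, v=-0.004, θ=0.004, ω=-0.004
apply F[35]=+0.096 → step 36: x=-0.030, v=-0.003, θ=0.004, ω=-0.005
apply F[36]=+0.092 → step 37: x=-0.030, v=-0.002, θ=0.004, ω=-0.005
apply F[37]=+0.087 → step 38: x=-0.030, v=-0.001, θ=0.004, ω=-0.005
apply F[38]=+0.083 → step 39: x=-0.030, v=-0.000, θ=0.004, ω=-0.006
apply F[39]=+0.079 → step 40: x=-0.030, v=0.001, θ=0.004, ω=-0.006
max |θ| = 0.041 ≤ 0.093 over all 41 states.

Answer: never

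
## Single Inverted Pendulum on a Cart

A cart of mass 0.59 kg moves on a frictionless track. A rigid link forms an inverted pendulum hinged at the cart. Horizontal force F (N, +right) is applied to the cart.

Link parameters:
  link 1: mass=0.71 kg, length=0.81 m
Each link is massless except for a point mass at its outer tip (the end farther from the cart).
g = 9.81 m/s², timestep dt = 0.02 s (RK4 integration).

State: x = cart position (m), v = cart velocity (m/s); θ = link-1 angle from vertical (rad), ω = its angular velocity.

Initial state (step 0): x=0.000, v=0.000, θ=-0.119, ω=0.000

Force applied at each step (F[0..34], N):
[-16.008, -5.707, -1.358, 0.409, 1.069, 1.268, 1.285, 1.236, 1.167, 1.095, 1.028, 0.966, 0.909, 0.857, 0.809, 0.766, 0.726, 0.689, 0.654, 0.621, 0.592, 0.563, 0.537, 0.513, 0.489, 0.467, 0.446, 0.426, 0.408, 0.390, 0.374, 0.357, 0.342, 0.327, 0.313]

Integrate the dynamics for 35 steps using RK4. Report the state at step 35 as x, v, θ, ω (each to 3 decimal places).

Answer: x=-0.172, v=-0.002, θ=0.022, ω=-0.028

Derivation:
apply F[0]=-16.008 → step 1: x=-0.005, v=-0.507, θ=-0.113, ω=0.594
apply F[1]=-5.707 → step 2: x=-0.017, v=-0.674, θ=-0.099, ω=0.773
apply F[2]=-1.358 → step 3: x=-0.031, v=-0.700, θ=-0.084, ω=0.782
apply F[3]=+0.409 → step 4: x=-0.044, v=-0.669, θ=-0.069, ω=0.726
apply F[4]=+1.069 → step 5: x=-0.057, v=-0.619, θ=-0.055, ω=0.649
apply F[5]=+1.268 → step 6: x=-0.069, v=-0.565, θ=-0.043, ω=0.571
apply F[6]=+1.285 → step 7: x=-0.080, v=-0.513, θ=-0.032, ω=0.497
apply F[7]=+1.236 → step 8: x=-0.090, v=-0.465, θ=-0.023, ω=0.431
apply F[8]=+1.167 → step 9: x=-0.098, v=-0.421, θ=-0.015, ω=0.373
apply F[9]=+1.095 → step 10: x=-0.106, v=-0.381, θ=-0.008, ω=0.321
apply F[10]=+1.028 → step 11: x=-0.114, v=-0.345, θ=-0.002, ω=0.275
apply F[11]=+0.966 → step 12: x=-0.120, v=-0.312, θ=0.003, ω=0.235
apply F[12]=+0.909 → step 13: x=-0.126, v=-0.283, θ=0.007, ω=0.200
apply F[13]=+0.857 → step 14: x=-0.132, v=-0.256, θ=0.011, ω=0.169
apply F[14]=+0.809 → step 15: x=-0.136, v=-0.232, θ=0.014, ω=0.142
apply F[15]=+0.766 → step 16: x=-0.141, v=-0.209, θ=0.017, ω=0.118
apply F[16]=+0.726 → step 17: x=-0.145, v=-0.189, θ=0.019, ω=0.097
apply F[17]=+0.689 → step 18: x=-0.148, v=-0.170, θ=0.021, ω=0.079
apply F[18]=+0.654 → step 19: x=-0.152, v=-0.153, θ=0.022, ω=0.063
apply F[19]=+0.621 → step 20: x=-0.155, v=-0.137, θ=0.023, ω=0.049
apply F[20]=+0.592 → step 21: x=-0.157, v=-0.123, θ=0.024, ω=0.037
apply F[21]=+0.563 → step 22: x=-0.160, v=-0.110, θ=0.025, ω=0.027
apply F[22]=+0.537 → step 23: x=-0.162, v=-0.097, θ=0.025, ω=0.017
apply F[23]=+0.513 → step 24: x=-0.163, v=-0.086, θ=0.025, ω=0.009
apply F[24]=+0.489 → step 25: x=-0.165, v=-0.075, θ=0.026, ω=0.003
apply F[25]=+0.467 → step 26: x=-0.166, v=-0.066, θ=0.026, ω=-0.003
apply F[26]=+0.446 → step 27: x=-0.168, v=-0.057, θ=0.025, ω=-0.008
apply F[27]=+0.426 → step 28: x=-0.169, v=-0.048, θ=0.025, ω=-0.013
apply F[28]=+0.408 → step 29: x=-0.170, v=-0.040, θ=0.025, ω=-0.016
apply F[29]=+0.390 → step 30: x=-0.170, v=-0.033, θ=0.025, ω=-0.019
apply F[30]=+0.374 → step 31: x=-0.171, v=-0.026, θ=0.024, ω=-0.022
apply F[31]=+0.357 → step 32: x=-0.171, v=-0.019, θ=0.024, ω=-0.024
apply F[32]=+0.342 → step 33: x=-0.172, v=-0.013, θ=0.023, ω=-0.026
apply F[33]=+0.327 → step 34: x=-0.172, v=-0.008, θ=0.023, ω=-0.027
apply F[34]=+0.313 → step 35: x=-0.172, v=-0.002, θ=0.022, ω=-0.028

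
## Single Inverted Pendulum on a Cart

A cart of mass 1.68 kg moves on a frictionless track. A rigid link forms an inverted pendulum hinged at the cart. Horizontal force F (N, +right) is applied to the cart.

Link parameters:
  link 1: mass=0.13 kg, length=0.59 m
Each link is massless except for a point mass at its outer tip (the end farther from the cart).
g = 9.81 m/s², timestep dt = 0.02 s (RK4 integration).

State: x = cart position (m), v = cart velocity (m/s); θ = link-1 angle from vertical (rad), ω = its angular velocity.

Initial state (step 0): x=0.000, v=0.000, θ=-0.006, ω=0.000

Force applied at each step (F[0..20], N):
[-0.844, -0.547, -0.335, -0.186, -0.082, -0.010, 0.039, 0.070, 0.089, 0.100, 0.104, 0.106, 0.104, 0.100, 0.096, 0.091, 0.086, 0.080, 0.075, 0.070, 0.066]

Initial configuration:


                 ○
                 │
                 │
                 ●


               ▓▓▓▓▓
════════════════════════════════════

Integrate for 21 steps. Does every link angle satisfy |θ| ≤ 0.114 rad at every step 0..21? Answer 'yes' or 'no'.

Answer: yes

Derivation:
apply F[0]=-0.844 → step 1: x=-0.000, v=-0.010, θ=-0.006, ω=0.015
apply F[1]=-0.547 → step 2: x=-0.000, v=-0.016, θ=-0.005, ω=0.024
apply F[2]=-0.335 → step 3: x=-0.001, v=-0.020, θ=-0.005, ω=0.029
apply F[3]=-0.186 → step 4: x=-0.001, v=-0.022, θ=-0.004, ω=0.031
apply F[4]=-0.082 → step 5: x=-0.002, v=-0.023, θ=-0.004, ω=0.031
apply F[5]=-0.010 → step 6: x=-0.002, v=-0.023, θ=-0.003, ω=0.030
apply F[6]=+0.039 → step 7: x=-0.003, v=-0.023, θ=-0.003, ω=0.028
apply F[7]=+0.070 → step 8: x=-0.003, v=-0.022, θ=-0.002, ω=0.026
apply F[8]=+0.089 → step 9: x=-0.003, v=-0.021, θ=-0.001, ω=0.024
apply F[9]=+0.100 → step 10: x=-0.004, v=-0.020, θ=-0.001, ω=0.021
apply F[10]=+0.104 → step 11: x=-0.004, v=-0.018, θ=-0.001, ω=0.019
apply F[11]=+0.106 → step 12: x=-0.005, v=-0.017, θ=-0.000, ω=0.016
apply F[12]=+0.104 → step 13: x=-0.005, v=-0.016, θ=0.000, ω=0.014
apply F[13]=+0.100 → step 14: x=-0.005, v=-0.015, θ=0.000, ω=0.012
apply F[14]=+0.096 → step 15: x=-0.005, v=-0.014, θ=0.001, ω=0.011
apply F[15]=+0.091 → step 16: x=-0.006, v=-0.013, θ=0.001, ω=0.009
apply F[16]=+0.086 → step 17: x=-0.006, v=-0.012, θ=0.001, ω=0.008
apply F[17]=+0.080 → step 18: x=-0.006, v=-0.011, θ=0.001, ω=0.006
apply F[18]=+0.075 → step 19: x=-0.006, v=-0.010, θ=0.001, ω=0.005
apply F[19]=+0.070 → step 20: x=-0.007, v=-0.009, θ=0.001, ω=0.004
apply F[20]=+0.066 → step 21: x=-0.007, v=-0.008, θ=0.001, ω=0.003
Max |angle| over trajectory = 0.006 rad; bound = 0.114 → within bound.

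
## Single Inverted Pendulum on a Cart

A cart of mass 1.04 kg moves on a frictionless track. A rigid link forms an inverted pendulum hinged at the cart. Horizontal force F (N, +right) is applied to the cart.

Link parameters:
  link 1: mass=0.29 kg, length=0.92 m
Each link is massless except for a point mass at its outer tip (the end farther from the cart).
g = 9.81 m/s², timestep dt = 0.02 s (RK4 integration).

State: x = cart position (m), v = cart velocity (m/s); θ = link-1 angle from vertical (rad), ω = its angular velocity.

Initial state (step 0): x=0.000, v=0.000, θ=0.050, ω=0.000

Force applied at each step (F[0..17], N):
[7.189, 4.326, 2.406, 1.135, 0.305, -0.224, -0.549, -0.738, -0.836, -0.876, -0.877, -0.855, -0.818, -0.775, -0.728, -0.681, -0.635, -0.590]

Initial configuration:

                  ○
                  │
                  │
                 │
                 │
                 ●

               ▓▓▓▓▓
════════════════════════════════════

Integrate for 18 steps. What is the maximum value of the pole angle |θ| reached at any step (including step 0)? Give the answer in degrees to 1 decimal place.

apply F[0]=+7.189 → step 1: x=0.001, v=0.135, θ=0.049, ω=-0.136
apply F[1]=+4.326 → step 2: x=0.005, v=0.216, θ=0.045, ω=-0.214
apply F[2]=+2.406 → step 3: x=0.010, v=0.260, θ=0.040, ω=-0.253
apply F[3]=+1.135 → step 4: x=0.015, v=0.280, θ=0.035, ω=-0.266
apply F[4]=+0.305 → step 5: x=0.021, v=0.284, θ=0.030, ω=-0.263
apply F[5]=-0.224 → step 6: x=0.026, v=0.278, θ=0.025, ω=-0.251
apply F[6]=-0.549 → step 7: x=0.032, v=0.266, θ=0.020, ω=-0.234
apply F[7]=-0.738 → step 8: x=0.037, v=0.251, θ=0.016, ω=-0.213
apply F[8]=-0.836 → step 9: x=0.042, v=0.234, θ=0.011, ω=-0.192
apply F[9]=-0.876 → step 10: x=0.046, v=0.217, θ=0.008, ω=-0.171
apply F[10]=-0.877 → step 11: x=0.050, v=0.200, θ=0.005, ω=-0.151
apply F[11]=-0.855 → step 12: x=0.054, v=0.183, θ=0.002, ω=-0.133
apply F[12]=-0.818 → step 13: x=0.058, v=0.167, θ=-0.001, ω=-0.115
apply F[13]=-0.775 → step 14: x=0.061, v=0.153, θ=-0.003, ω=-0.100
apply F[14]=-0.728 → step 15: x=0.064, v=0.139, θ=-0.005, ω=-0.085
apply F[15]=-0.681 → step 16: x=0.067, v=0.126, θ=-0.006, ω=-0.073
apply F[16]=-0.635 → step 17: x=0.069, v=0.114, θ=-0.008, ω=-0.061
apply F[17]=-0.590 → step 18: x=0.071, v=0.103, θ=-0.009, ω=-0.051
Max |angle| over trajectory = 0.050 rad = 2.9°.

Answer: 2.9°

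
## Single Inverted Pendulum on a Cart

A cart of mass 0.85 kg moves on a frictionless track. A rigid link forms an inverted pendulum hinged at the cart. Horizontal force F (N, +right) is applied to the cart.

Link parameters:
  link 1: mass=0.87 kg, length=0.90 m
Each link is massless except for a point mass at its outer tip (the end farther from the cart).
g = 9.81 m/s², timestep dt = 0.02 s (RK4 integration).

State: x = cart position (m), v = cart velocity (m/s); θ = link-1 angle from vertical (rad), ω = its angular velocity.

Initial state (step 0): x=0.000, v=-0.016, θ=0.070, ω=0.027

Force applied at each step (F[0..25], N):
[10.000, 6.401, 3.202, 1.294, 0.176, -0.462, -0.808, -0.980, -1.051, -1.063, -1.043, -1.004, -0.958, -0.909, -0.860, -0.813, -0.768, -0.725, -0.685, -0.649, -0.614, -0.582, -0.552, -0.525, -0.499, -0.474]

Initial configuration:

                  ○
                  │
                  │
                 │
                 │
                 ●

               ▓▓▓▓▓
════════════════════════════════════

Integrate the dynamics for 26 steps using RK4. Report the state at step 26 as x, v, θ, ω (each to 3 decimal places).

Answer: x=0.116, v=0.056, θ=-0.018, ω=-0.002

Derivation:
apply F[0]=+10.000 → step 1: x=0.002, v=0.204, θ=0.068, ω=-0.202
apply F[1]=+6.401 → step 2: x=0.007, v=0.341, θ=0.063, ω=-0.340
apply F[2]=+3.202 → step 3: x=0.015, v=0.405, θ=0.055, ω=-0.397
apply F[3]=+1.294 → step 4: x=0.023, v=0.425, θ=0.047, ω=-0.408
apply F[4]=+0.176 → step 5: x=0.032, v=0.420, θ=0.039, ω=-0.394
apply F[5]=-0.462 → step 6: x=0.040, v=0.403, θ=0.032, ω=-0.366
apply F[6]=-0.808 → step 7: x=0.048, v=0.378, θ=0.025, ω=-0.333
apply F[7]=-0.980 → step 8: x=0.055, v=0.351, θ=0.019, ω=-0.298
apply F[8]=-1.051 → step 9: x=0.062, v=0.323, θ=0.013, ω=-0.263
apply F[9]=-1.063 → step 10: x=0.068, v=0.296, θ=0.008, ω=-0.231
apply F[10]=-1.043 → step 11: x=0.073, v=0.270, θ=0.004, ω=-0.201
apply F[11]=-1.004 → step 12: x=0.079, v=0.246, θ=-0.000, ω=-0.174
apply F[12]=-0.958 → step 13: x=0.083, v=0.224, θ=-0.003, ω=-0.150
apply F[13]=-0.909 → step 14: x=0.088, v=0.203, θ=-0.006, ω=-0.128
apply F[14]=-0.860 → step 15: x=0.091, v=0.185, θ=-0.008, ω=-0.109
apply F[15]=-0.813 → step 16: x=0.095, v=0.167, θ=-0.010, ω=-0.092
apply F[16]=-0.768 → step 17: x=0.098, v=0.152, θ=-0.012, ω=-0.077
apply F[17]=-0.725 → step 18: x=0.101, v=0.137, θ=-0.014, ω=-0.063
apply F[18]=-0.685 → step 19: x=0.104, v=0.124, θ=-0.015, ω=-0.052
apply F[19]=-0.649 → step 20: x=0.106, v=0.112, θ=-0.016, ω=-0.041
apply F[20]=-0.614 → step 21: x=0.108, v=0.100, θ=-0.016, ω=-0.032
apply F[21]=-0.582 → step 22: x=0.110, v=0.090, θ=-0.017, ω=-0.024
apply F[22]=-0.552 → step 23: x=0.112, v=0.080, θ=-0.017, ω=-0.018
apply F[23]=-0.525 → step 24: x=0.113, v=0.072, θ=-0.018, ω=-0.012
apply F[24]=-0.499 → step 25: x=0.115, v=0.063, θ=-0.018, ω=-0.006
apply F[25]=-0.474 → step 26: x=0.116, v=0.056, θ=-0.018, ω=-0.002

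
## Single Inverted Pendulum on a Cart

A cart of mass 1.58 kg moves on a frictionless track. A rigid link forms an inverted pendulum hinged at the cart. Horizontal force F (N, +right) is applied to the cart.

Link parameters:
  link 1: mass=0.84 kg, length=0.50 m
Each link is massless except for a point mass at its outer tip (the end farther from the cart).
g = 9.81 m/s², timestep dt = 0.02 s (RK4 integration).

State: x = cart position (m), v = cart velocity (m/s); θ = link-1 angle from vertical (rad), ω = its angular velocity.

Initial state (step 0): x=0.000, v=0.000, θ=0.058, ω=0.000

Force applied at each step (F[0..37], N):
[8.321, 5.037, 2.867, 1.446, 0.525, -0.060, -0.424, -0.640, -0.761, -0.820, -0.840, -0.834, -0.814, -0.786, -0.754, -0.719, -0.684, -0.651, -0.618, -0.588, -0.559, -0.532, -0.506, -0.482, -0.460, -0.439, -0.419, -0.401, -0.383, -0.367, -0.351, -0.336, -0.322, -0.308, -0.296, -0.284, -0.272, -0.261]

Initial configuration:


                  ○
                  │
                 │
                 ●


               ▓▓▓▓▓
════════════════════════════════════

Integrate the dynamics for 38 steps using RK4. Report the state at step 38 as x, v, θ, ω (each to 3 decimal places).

Answer: x=0.069, v=0.008, θ=-0.010, ω=0.015

Derivation:
apply F[0]=+8.321 → step 1: x=0.001, v=0.099, θ=0.056, ω=-0.176
apply F[1]=+5.037 → step 2: x=0.004, v=0.157, θ=0.052, ω=-0.270
apply F[2]=+2.867 → step 3: x=0.007, v=0.188, θ=0.046, ω=-0.313
apply F[3]=+1.446 → step 4: x=0.011, v=0.202, θ=0.040, ω=-0.324
apply F[4]=+0.525 → step 5: x=0.015, v=0.205, θ=0.033, ω=-0.316
apply F[5]=-0.060 → step 6: x=0.019, v=0.201, θ=0.027, ω=-0.296
apply F[6]=-0.424 → step 7: x=0.023, v=0.193, θ=0.021, ω=-0.271
apply F[7]=-0.640 → step 8: x=0.027, v=0.183, θ=0.016, ω=-0.243
apply F[8]=-0.761 → step 9: x=0.030, v=0.172, θ=0.012, ω=-0.216
apply F[9]=-0.820 → step 10: x=0.034, v=0.161, θ=0.008, ω=-0.189
apply F[10]=-0.840 → step 11: x=0.037, v=0.150, θ=0.004, ω=-0.164
apply F[11]=-0.834 → step 12: x=0.040, v=0.139, θ=0.001, ω=-0.142
apply F[12]=-0.814 → step 13: x=0.042, v=0.128, θ=-0.002, ω=-0.121
apply F[13]=-0.786 → step 14: x=0.045, v=0.119, θ=-0.004, ω=-0.103
apply F[14]=-0.754 → step 15: x=0.047, v=0.110, θ=-0.006, ω=-0.087
apply F[15]=-0.719 → step 16: x=0.049, v=0.101, θ=-0.007, ω=-0.072
apply F[16]=-0.684 → step 17: x=0.051, v=0.094, θ=-0.009, ω=-0.060
apply F[17]=-0.651 → step 18: x=0.053, v=0.086, θ=-0.010, ω=-0.049
apply F[18]=-0.618 → step 19: x=0.055, v=0.079, θ=-0.011, ω=-0.039
apply F[19]=-0.588 → step 20: x=0.056, v=0.073, θ=-0.011, ω=-0.031
apply F[20]=-0.559 → step 21: x=0.058, v=0.067, θ=-0.012, ω=-0.024
apply F[21]=-0.532 → step 22: x=0.059, v=0.062, θ=-0.012, ω=-0.018
apply F[22]=-0.506 → step 23: x=0.060, v=0.057, θ=-0.013, ω=-0.012
apply F[23]=-0.482 → step 24: x=0.061, v=0.052, θ=-0.013, ω=-0.008
apply F[24]=-0.460 → step 25: x=0.062, v=0.047, θ=-0.013, ω=-0.004
apply F[25]=-0.439 → step 26: x=0.063, v=0.043, θ=-0.013, ω=-0.000
apply F[26]=-0.419 → step 27: x=0.064, v=0.039, θ=-0.013, ω=0.003
apply F[27]=-0.401 → step 28: x=0.065, v=0.036, θ=-0.013, ω=0.005
apply F[28]=-0.383 → step 29: x=0.065, v=0.032, θ=-0.013, ω=0.007
apply F[29]=-0.367 → step 30: x=0.066, v=0.029, θ=-0.012, ω=0.009
apply F[30]=-0.351 → step 31: x=0.066, v=0.026, θ=-0.012, ω=0.010
apply F[31]=-0.336 → step 32: x=0.067, v=0.023, θ=-0.012, ω=0.012
apply F[32]=-0.322 → step 33: x=0.067, v=0.020, θ=-0.012, ω=0.013
apply F[33]=-0.308 → step 34: x=0.068, v=0.017, θ=-0.012, ω=0.013
apply F[34]=-0.296 → step 35: x=0.068, v=0.014, θ=-0.011, ω=0.014
apply F[35]=-0.284 → step 36: x=0.068, v=0.012, θ=-0.011, ω=0.014
apply F[36]=-0.272 → step 37: x=0.068, v=0.010, θ=-0.011, ω=0.015
apply F[37]=-0.261 → step 38: x=0.069, v=0.008, θ=-0.010, ω=0.015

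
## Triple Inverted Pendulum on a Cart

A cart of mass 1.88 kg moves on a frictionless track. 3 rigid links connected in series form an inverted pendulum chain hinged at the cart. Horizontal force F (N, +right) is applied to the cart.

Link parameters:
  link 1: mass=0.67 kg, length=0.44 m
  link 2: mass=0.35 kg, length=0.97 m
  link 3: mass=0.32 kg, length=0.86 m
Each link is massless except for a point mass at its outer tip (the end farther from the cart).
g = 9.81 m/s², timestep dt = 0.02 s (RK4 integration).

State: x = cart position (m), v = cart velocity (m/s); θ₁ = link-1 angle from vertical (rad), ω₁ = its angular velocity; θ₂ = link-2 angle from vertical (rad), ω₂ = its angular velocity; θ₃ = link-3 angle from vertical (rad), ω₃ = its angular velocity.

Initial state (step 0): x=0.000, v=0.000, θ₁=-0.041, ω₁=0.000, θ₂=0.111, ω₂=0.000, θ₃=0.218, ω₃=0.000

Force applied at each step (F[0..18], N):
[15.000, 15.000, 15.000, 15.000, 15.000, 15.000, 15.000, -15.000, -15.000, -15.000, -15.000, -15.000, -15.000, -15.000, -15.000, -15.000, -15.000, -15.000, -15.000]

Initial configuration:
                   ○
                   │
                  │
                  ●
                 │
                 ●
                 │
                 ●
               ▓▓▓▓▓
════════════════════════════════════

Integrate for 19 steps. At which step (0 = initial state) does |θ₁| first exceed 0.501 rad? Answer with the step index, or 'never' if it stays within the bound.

Answer: 11

Derivation:
apply F[0]=+15.000 → step 1: x=0.002, v=0.165, θ₁=-0.046, ω₁=-0.457, θ₂=0.111, ω₂=0.040, θ₃=0.218, ω₃=0.043
apply F[1]=+15.000 → step 2: x=0.007, v=0.331, θ₁=-0.059, ω₁=-0.921, θ₂=0.113, ω₂=0.082, θ₃=0.220, ω₃=0.084
apply F[2]=+15.000 → step 3: x=0.015, v=0.499, θ₁=-0.082, ω₁=-1.400, θ₂=0.115, ω₂=0.128, θ₃=0.222, ω₃=0.123
apply F[3]=+15.000 → step 4: x=0.027, v=0.669, θ₁=-0.115, ω₁=-1.896, θ₂=0.118, ω₂=0.178, θ₃=0.225, ω₃=0.157
apply F[4]=+15.000 → step 5: x=0.042, v=0.840, θ₁=-0.158, ω₁=-2.409, θ₂=0.122, ω₂=0.229, θ₃=0.228, ω₃=0.184
apply F[5]=+15.000 → step 6: x=0.060, v=1.011, θ₁=-0.212, ω₁=-2.930, θ₂=0.127, ω₂=0.277, θ₃=0.232, ω₃=0.204
apply F[6]=+15.000 → step 7: x=0.082, v=1.180, θ₁=-0.276, ω₁=-3.448, θ₂=0.133, ω₂=0.311, θ₃=0.236, ω₃=0.215
apply F[7]=-15.000 → step 8: x=0.104, v=1.043, θ₁=-0.344, ω₁=-3.379, θ₂=0.140, ω₂=0.396, θ₃=0.241, ω₃=0.236
apply F[8]=-15.000 → step 9: x=0.124, v=0.910, θ₁=-0.411, ω₁=-3.362, θ₂=0.149, ω₂=0.494, θ₃=0.246, ω₃=0.255
apply F[9]=-15.000 → step 10: x=0.141, v=0.781, θ₁=-0.479, ω₁=-3.388, θ₂=0.160, ω₂=0.601, θ₃=0.251, ω₃=0.271
apply F[10]=-15.000 → step 11: x=0.155, v=0.653, θ₁=-0.547, ω₁=-3.448, θ₂=0.173, ω₂=0.714, θ₃=0.256, ω₃=0.284
apply F[11]=-15.000 → step 12: x=0.167, v=0.526, θ₁=-0.617, ω₁=-3.535, θ₂=0.188, ω₂=0.828, θ₃=0.262, ω₃=0.294
apply F[12]=-15.000 → step 13: x=0.176, v=0.398, θ₁=-0.688, ω₁=-3.644, θ₂=0.206, ω₂=0.939, θ₃=0.268, ω₃=0.300
apply F[13]=-15.000 → step 14: x=0.183, v=0.269, θ₁=-0.763, ω₁=-3.771, θ₂=0.226, ω₂=1.044, θ₃=0.274, ω₃=0.303
apply F[14]=-15.000 → step 15: x=0.187, v=0.137, θ₁=-0.839, ω₁=-3.914, θ₂=0.248, ω₂=1.140, θ₃=0.280, ω₃=0.305
apply F[15]=-15.000 → step 16: x=0.188, v=0.003, θ₁=-0.919, ω₁=-4.072, θ₂=0.271, ω₂=1.225, θ₃=0.286, ω₃=0.305
apply F[16]=-15.000 → step 17: x=0.187, v=-0.136, θ₁=-1.002, ω₁=-4.248, θ₂=0.297, ω₂=1.296, θ₃=0.292, ω₃=0.305
apply F[17]=-15.000 → step 18: x=0.183, v=-0.279, θ₁=-1.089, ω₁=-4.445, θ₂=0.323, ω₂=1.349, θ₃=0.298, ω₃=0.305
apply F[18]=-15.000 → step 19: x=0.176, v=-0.428, θ₁=-1.180, ω₁=-4.669, θ₂=0.350, ω₂=1.383, θ₃=0.305, ω₃=0.307
|θ₁| = 0.547 > 0.501 first at step 11.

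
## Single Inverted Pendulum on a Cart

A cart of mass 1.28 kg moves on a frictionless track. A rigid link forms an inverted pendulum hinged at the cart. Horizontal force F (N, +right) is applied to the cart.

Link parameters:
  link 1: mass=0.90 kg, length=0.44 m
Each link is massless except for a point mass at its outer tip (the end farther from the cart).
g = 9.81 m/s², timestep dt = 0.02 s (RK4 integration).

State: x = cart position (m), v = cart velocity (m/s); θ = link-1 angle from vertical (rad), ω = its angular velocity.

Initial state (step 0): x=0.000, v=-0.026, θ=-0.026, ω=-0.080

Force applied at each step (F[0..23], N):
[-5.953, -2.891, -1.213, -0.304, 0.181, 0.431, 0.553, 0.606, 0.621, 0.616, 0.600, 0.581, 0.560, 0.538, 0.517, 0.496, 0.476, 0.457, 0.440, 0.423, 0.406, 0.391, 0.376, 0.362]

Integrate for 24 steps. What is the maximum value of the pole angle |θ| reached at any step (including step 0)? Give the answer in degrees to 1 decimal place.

Answer: 1.5°

Derivation:
apply F[0]=-5.953 → step 1: x=-0.001, v=-0.115, θ=-0.026, ω=0.111
apply F[1]=-2.891 → step 2: x=-0.004, v=-0.157, θ=-0.023, ω=0.196
apply F[2]=-1.213 → step 3: x=-0.007, v=-0.173, θ=-0.018, ω=0.223
apply F[3]=-0.304 → step 4: x=-0.011, v=-0.176, θ=-0.014, ω=0.221
apply F[4]=+0.181 → step 5: x=-0.014, v=-0.171, θ=-0.010, ω=0.206
apply F[5]=+0.431 → step 6: x=-0.018, v=-0.164, θ=-0.006, ω=0.185
apply F[6]=+0.553 → step 7: x=-0.021, v=-0.154, θ=-0.002, ω=0.162
apply F[7]=+0.606 → step 8: x=-0.024, v=-0.145, θ=0.001, ω=0.140
apply F[8]=+0.621 → step 9: x=-0.027, v=-0.135, θ=0.003, ω=0.119
apply F[9]=+0.616 → step 10: x=-0.029, v=-0.126, θ=0.005, ω=0.101
apply F[10]=+0.600 → step 11: x=-0.032, v=-0.118, θ=0.007, ω=0.084
apply F[11]=+0.581 → step 12: x=-0.034, v=-0.110, θ=0.009, ω=0.070
apply F[12]=+0.560 → step 13: x=-0.036, v=-0.102, θ=0.010, ω=0.057
apply F[13]=+0.538 → step 14: x=-0.038, v=-0.095, θ=0.011, ω=0.046
apply F[14]=+0.517 → step 15: x=-0.040, v=-0.089, θ=0.012, ω=0.037
apply F[15]=+0.496 → step 16: x=-0.042, v=-0.083, θ=0.013, ω=0.028
apply F[16]=+0.476 → step 17: x=-0.043, v=-0.077, θ=0.013, ω=0.021
apply F[17]=+0.457 → step 18: x=-0.045, v=-0.072, θ=0.013, ω=0.015
apply F[18]=+0.440 → step 19: x=-0.046, v=-0.067, θ=0.014, ω=0.010
apply F[19]=+0.423 → step 20: x=-0.047, v=-0.062, θ=0.014, ω=0.005
apply F[20]=+0.406 → step 21: x=-0.049, v=-0.058, θ=0.014, ω=0.002
apply F[21]=+0.391 → step 22: x=-0.050, v=-0.054, θ=0.014, ω=-0.002
apply F[22]=+0.376 → step 23: x=-0.051, v=-0.050, θ=0.014, ω=-0.004
apply F[23]=+0.362 → step 24: x=-0.052, v=-0.046, θ=0.014, ω=-0.007
Max |angle| over trajectory = 0.026 rad = 1.5°.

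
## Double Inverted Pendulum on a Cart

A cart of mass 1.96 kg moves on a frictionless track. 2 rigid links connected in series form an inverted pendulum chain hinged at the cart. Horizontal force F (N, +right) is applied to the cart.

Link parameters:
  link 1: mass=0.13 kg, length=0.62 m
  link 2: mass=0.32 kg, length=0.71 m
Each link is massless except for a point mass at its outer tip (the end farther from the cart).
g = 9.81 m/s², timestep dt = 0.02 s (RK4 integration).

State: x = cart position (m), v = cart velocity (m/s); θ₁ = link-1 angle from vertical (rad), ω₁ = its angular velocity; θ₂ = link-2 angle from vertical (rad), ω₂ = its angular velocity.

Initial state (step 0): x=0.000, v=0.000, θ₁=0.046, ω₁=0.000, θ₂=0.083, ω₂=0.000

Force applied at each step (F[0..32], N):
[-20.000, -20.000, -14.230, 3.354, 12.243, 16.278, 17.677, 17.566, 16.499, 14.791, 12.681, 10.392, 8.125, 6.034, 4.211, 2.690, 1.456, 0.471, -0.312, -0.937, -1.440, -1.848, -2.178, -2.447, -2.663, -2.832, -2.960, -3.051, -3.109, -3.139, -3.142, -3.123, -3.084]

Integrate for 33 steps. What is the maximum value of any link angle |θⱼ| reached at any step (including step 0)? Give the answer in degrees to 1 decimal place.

Answer: 7.6°

Derivation:
apply F[0]=-20.000 → step 1: x=-0.002, v=-0.206, θ₁=0.049, ω₁=0.320, θ₂=0.083, ω₂=0.033
apply F[1]=-20.000 → step 2: x=-0.008, v=-0.412, θ₁=0.059, ω₁=0.648, θ₂=0.084, ω₂=0.059
apply F[2]=-14.230 → step 3: x=-0.018, v=-0.560, θ₁=0.074, ω₁=0.893, θ₂=0.086, ω₂=0.076
apply F[3]=+3.354 → step 4: x=-0.029, v=-0.530, θ₁=0.092, ω₁=0.868, θ₂=0.087, ω₂=0.079
apply F[4]=+12.243 → step 5: x=-0.038, v=-0.409, θ₁=0.108, ω₁=0.716, θ₂=0.089, ω₂=0.067
apply F[5]=+16.278 → step 6: x=-0.045, v=-0.249, θ₁=0.120, ω₁=0.515, θ₂=0.090, ω₂=0.042
apply F[6]=+17.677 → step 7: x=-0.048, v=-0.074, θ₁=0.128, ω₁=0.304, θ₂=0.090, ω₂=0.006
apply F[7]=+17.566 → step 8: x=-0.048, v=0.098, θ₁=0.132, ω₁=0.104, θ₂=0.090, ω₂=-0.036
apply F[8]=+16.499 → step 9: x=-0.044, v=0.260, θ₁=0.132, ω₁=-0.077, θ₂=0.089, ω₂=-0.081
apply F[9]=+14.791 → step 10: x=-0.038, v=0.405, θ₁=0.129, ω₁=-0.230, θ₂=0.087, ω₂=-0.126
apply F[10]=+12.681 → step 11: x=-0.028, v=0.528, θ₁=0.124, ω₁=-0.353, θ₂=0.084, ω₂=-0.168
apply F[11]=+10.392 → step 12: x=-0.017, v=0.629, θ₁=0.116, ω₁=-0.446, θ₂=0.080, ω₂=-0.205
apply F[12]=+8.125 → step 13: x=-0.003, v=0.706, θ₁=0.106, ω₁=-0.509, θ₂=0.076, ω₂=-0.238
apply F[13]=+6.034 → step 14: x=0.011, v=0.764, θ₁=0.095, ω₁=-0.548, θ₂=0.071, ω₂=-0.264
apply F[14]=+4.211 → step 15: x=0.027, v=0.802, θ₁=0.084, ω₁=-0.565, θ₂=0.065, ω₂=-0.285
apply F[15]=+2.690 → step 16: x=0.043, v=0.826, θ₁=0.073, ω₁=-0.566, θ₂=0.059, ω₂=-0.300
apply F[16]=+1.456 → step 17: x=0.060, v=0.838, θ₁=0.062, ω₁=-0.555, θ₂=0.053, ω₂=-0.311
apply F[17]=+0.471 → step 18: x=0.077, v=0.841, θ₁=0.051, ω₁=-0.536, θ₂=0.047, ω₂=-0.317
apply F[18]=-0.312 → step 19: x=0.094, v=0.835, θ₁=0.041, ω₁=-0.512, θ₂=0.040, ω₂=-0.319
apply F[19]=-0.937 → step 20: x=0.110, v=0.824, θ₁=0.031, ω₁=-0.484, θ₂=0.034, ω₂=-0.317
apply F[20]=-1.440 → step 21: x=0.126, v=0.809, θ₁=0.021, ω₁=-0.454, θ₂=0.028, ω₂=-0.313
apply F[21]=-1.848 → step 22: x=0.142, v=0.789, θ₁=0.012, ω₁=-0.423, θ₂=0.022, ω₂=-0.305
apply F[22]=-2.178 → step 23: x=0.158, v=0.766, θ₁=0.004, ω₁=-0.392, θ₂=0.016, ω₂=-0.295
apply F[23]=-2.447 → step 24: x=0.173, v=0.741, θ₁=-0.003, ω₁=-0.361, θ₂=0.010, ω₂=-0.284
apply F[24]=-2.663 → step 25: x=0.188, v=0.714, θ₁=-0.010, ω₁=-0.330, θ₂=0.004, ω₂=-0.271
apply F[25]=-2.832 → step 26: x=0.202, v=0.686, θ₁=-0.016, ω₁=-0.300, θ₂=-0.001, ω₂=-0.257
apply F[26]=-2.960 → step 27: x=0.215, v=0.657, θ₁=-0.022, ω₁=-0.271, θ₂=-0.006, ω₂=-0.242
apply F[27]=-3.051 → step 28: x=0.228, v=0.627, θ₁=-0.027, ω₁=-0.243, θ₂=-0.011, ω₂=-0.226
apply F[28]=-3.109 → step 29: x=0.240, v=0.596, θ₁=-0.032, ω₁=-0.216, θ₂=-0.015, ω₂=-0.210
apply F[29]=-3.139 → step 30: x=0.252, v=0.566, θ₁=-0.036, ω₁=-0.191, θ₂=-0.019, ω₂=-0.194
apply F[30]=-3.142 → step 31: x=0.263, v=0.536, θ₁=-0.039, ω₁=-0.167, θ₂=-0.023, ω₂=-0.178
apply F[31]=-3.123 → step 32: x=0.273, v=0.506, θ₁=-0.043, ω₁=-0.144, θ₂=-0.026, ω₂=-0.163
apply F[32]=-3.084 → step 33: x=0.283, v=0.476, θ₁=-0.045, ω₁=-0.123, θ₂=-0.029, ω₂=-0.147
Max |angle| over trajectory = 0.132 rad = 7.6°.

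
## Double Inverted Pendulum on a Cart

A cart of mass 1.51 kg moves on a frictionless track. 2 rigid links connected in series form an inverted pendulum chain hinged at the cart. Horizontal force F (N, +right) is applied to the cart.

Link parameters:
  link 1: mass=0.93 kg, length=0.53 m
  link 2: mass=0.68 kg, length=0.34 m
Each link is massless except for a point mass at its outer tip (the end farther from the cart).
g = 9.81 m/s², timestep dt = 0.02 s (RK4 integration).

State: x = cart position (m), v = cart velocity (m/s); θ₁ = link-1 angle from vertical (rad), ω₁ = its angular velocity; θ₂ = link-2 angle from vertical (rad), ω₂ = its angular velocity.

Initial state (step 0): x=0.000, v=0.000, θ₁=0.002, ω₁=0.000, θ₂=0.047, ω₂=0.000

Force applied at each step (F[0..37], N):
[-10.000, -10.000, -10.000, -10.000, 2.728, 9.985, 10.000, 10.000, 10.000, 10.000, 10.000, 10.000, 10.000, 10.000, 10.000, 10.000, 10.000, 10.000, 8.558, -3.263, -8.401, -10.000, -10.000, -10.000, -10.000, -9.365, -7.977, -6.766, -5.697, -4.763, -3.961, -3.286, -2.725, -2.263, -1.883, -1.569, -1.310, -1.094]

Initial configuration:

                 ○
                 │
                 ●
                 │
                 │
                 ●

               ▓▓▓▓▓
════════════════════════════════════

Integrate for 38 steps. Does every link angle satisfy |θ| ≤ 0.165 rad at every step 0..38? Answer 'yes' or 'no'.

Answer: yes

Derivation:
apply F[0]=-10.000 → step 1: x=-0.001, v=-0.133, θ₁=0.004, ω₁=0.240, θ₂=0.047, ω₂=0.044
apply F[1]=-10.000 → step 2: x=-0.005, v=-0.267, θ₁=0.012, ω₁=0.485, θ₂=0.049, ω₂=0.084
apply F[2]=-10.000 → step 3: x=-0.012, v=-0.403, θ₁=0.024, ω₁=0.739, θ₂=0.051, ω₂=0.115
apply F[3]=-10.000 → step 4: x=-0.021, v=-0.542, θ₁=0.041, ω₁=1.008, θ₂=0.053, ω₂=0.134
apply F[4]=+2.728 → step 5: x=-0.032, v=-0.516, θ₁=0.061, ω₁=0.977, θ₂=0.056, ω₂=0.137
apply F[5]=+9.985 → step 6: x=-0.041, v=-0.398, θ₁=0.079, ω₁=0.785, θ₂=0.059, ω₂=0.124
apply F[6]=+10.000 → step 7: x=-0.048, v=-0.284, θ₁=0.093, ω₁=0.610, θ₂=0.061, ω₂=0.097
apply F[7]=+10.000 → step 8: x=-0.053, v=-0.173, θ₁=0.103, ω₁=0.447, θ₂=0.062, ω₂=0.060
apply F[8]=+10.000 → step 9: x=-0.055, v=-0.064, θ₁=0.111, ω₁=0.295, θ₂=0.063, ω₂=0.013
apply F[9]=+10.000 → step 10: x=-0.055, v=0.044, θ₁=0.115, ω₁=0.149, θ₂=0.063, ω₂=-0.039
apply F[10]=+10.000 → step 11: x=-0.053, v=0.151, θ₁=0.117, ω₁=0.007, θ₂=0.062, ω₂=-0.095
apply F[11]=+10.000 → step 12: x=-0.049, v=0.258, θ₁=0.115, ω₁=-0.135, θ₂=0.059, ω₂=-0.154
apply F[12]=+10.000 → step 13: x=-0.043, v=0.365, θ₁=0.111, ω₁=-0.279, θ₂=0.055, ω₂=-0.213
apply F[13]=+10.000 → step 14: x=-0.034, v=0.474, θ₁=0.104, ω₁=-0.428, θ₂=0.051, ω₂=-0.270
apply F[14]=+10.000 → step 15: x=-0.024, v=0.585, θ₁=0.094, ω₁=-0.585, θ₂=0.045, ω₂=-0.323
apply F[15]=+10.000 → step 16: x=-0.011, v=0.699, θ₁=0.081, ω₁=-0.754, θ₂=0.038, ω₂=-0.370
apply F[16]=+10.000 → step 17: x=0.004, v=0.816, θ₁=0.064, ω₁=-0.937, θ₂=0.030, ω₂=-0.409
apply F[17]=+10.000 → step 18: x=0.022, v=0.938, θ₁=0.043, ω₁=-1.139, θ₂=0.021, ω₂=-0.436
apply F[18]=+8.558 → step 19: x=0.041, v=1.045, θ₁=0.018, ω₁=-1.327, θ₂=0.013, ω₂=-0.449
apply F[19]=-3.263 → step 20: x=0.062, v=1.001, θ₁=-0.007, ω₁=-1.242, θ₂=0.004, ω₂=-0.447
apply F[20]=-8.401 → step 21: x=0.081, v=0.893, θ₁=-0.030, ω₁=-1.050, θ₂=-0.005, ω₂=-0.430
apply F[21]=-10.000 → step 22: x=0.097, v=0.769, θ₁=-0.049, ω₁=-0.839, θ₂=-0.013, ω₂=-0.400
apply F[22]=-10.000 → step 23: x=0.112, v=0.649, θ₁=-0.064, ω₁=-0.643, θ₂=-0.021, ω₂=-0.360
apply F[23]=-10.000 → step 24: x=0.123, v=0.531, θ₁=-0.075, ω₁=-0.460, θ₂=-0.028, ω₂=-0.315
apply F[24]=-10.000 → step 25: x=0.133, v=0.415, θ₁=-0.082, ω₁=-0.286, θ₂=-0.034, ω₂=-0.265
apply F[25]=-9.365 → step 26: x=0.140, v=0.310, θ₁=-0.086, ω₁=-0.132, θ₂=-0.038, ω₂=-0.215
apply F[26]=-7.977 → step 27: x=0.145, v=0.223, θ₁=-0.088, ω₁=-0.014, θ₂=-0.042, ω₂=-0.167
apply F[27]=-6.766 → step 28: x=0.149, v=0.152, θ₁=-0.087, ω₁=0.075, θ₂=-0.045, ω₂=-0.122
apply F[28]=-5.697 → step 29: x=0.152, v=0.095, θ₁=-0.085, ω₁=0.139, θ₂=-0.047, ω₂=-0.081
apply F[29]=-4.763 → step 30: x=0.153, v=0.050, θ₁=-0.082, ω₁=0.184, θ₂=-0.048, ω₂=-0.045
apply F[30]=-3.961 → step 31: x=0.154, v=0.014, θ₁=-0.078, ω₁=0.212, θ₂=-0.049, ω₂=-0.013
apply F[31]=-3.286 → step 32: x=0.154, v=-0.014, θ₁=-0.074, ω₁=0.229, θ₂=-0.049, ω₂=0.014
apply F[32]=-2.725 → step 33: x=0.153, v=-0.035, θ₁=-0.069, ω₁=0.237, θ₂=-0.048, ω₂=0.036
apply F[33]=-2.263 → step 34: x=0.152, v=-0.051, θ₁=-0.064, ω₁=0.237, θ₂=-0.048, ω₂=0.055
apply F[34]=-1.883 → step 35: x=0.151, v=-0.063, θ₁=-0.059, ω₁=0.233, θ₂=-0.046, ω₂=0.070
apply F[35]=-1.569 → step 36: x=0.150, v=-0.072, θ₁=-0.055, ω₁=0.225, θ₂=-0.045, ω₂=0.081
apply F[36]=-1.310 → step 37: x=0.148, v=-0.078, θ₁=-0.051, ω₁=0.215, θ₂=-0.043, ω₂=0.090
apply F[37]=-1.094 → step 38: x=0.147, v=-0.082, θ₁=-0.046, ω₁=0.204, θ₂=-0.041, ω₂=0.096
Max |angle| over trajectory = 0.117 rad; bound = 0.165 → within bound.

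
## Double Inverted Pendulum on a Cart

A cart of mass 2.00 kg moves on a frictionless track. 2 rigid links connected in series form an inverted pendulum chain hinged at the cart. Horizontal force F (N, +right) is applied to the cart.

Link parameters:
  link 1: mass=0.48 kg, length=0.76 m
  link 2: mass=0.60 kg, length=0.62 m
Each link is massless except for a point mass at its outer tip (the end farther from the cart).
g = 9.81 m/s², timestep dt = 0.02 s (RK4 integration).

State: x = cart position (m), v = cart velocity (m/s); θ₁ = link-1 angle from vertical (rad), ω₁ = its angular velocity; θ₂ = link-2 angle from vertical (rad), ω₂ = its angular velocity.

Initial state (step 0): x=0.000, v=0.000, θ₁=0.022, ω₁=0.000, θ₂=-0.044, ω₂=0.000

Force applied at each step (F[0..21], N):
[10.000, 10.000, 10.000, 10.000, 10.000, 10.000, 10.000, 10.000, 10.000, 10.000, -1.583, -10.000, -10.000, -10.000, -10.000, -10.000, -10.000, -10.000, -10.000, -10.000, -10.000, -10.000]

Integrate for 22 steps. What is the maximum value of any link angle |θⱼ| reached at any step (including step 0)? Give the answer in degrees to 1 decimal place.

Answer: 20.6°

Derivation:
apply F[0]=+10.000 → step 1: x=0.001, v=0.098, θ₁=0.021, ω₁=-0.102, θ₂=-0.044, ω₂=-0.047
apply F[1]=+10.000 → step 2: x=0.004, v=0.196, θ₁=0.018, ω₁=-0.205, θ₂=-0.046, ω₂=-0.093
apply F[2]=+10.000 → step 3: x=0.009, v=0.294, θ₁=0.013, ω₁=-0.310, θ₂=-0.048, ω₂=-0.138
apply F[3]=+10.000 → step 4: x=0.016, v=0.393, θ₁=0.006, ω₁=-0.419, θ₂=-0.051, ω₂=-0.179
apply F[4]=+10.000 → step 5: x=0.025, v=0.493, θ₁=-0.004, ω₁=-0.533, θ₂=-0.055, ω₂=-0.217
apply F[5]=+10.000 → step 6: x=0.035, v=0.594, θ₁=-0.016, ω₁=-0.654, θ₂=-0.060, ω₂=-0.250
apply F[6]=+10.000 → step 7: x=0.048, v=0.696, θ₁=-0.030, ω₁=-0.782, θ₂=-0.065, ω₂=-0.276
apply F[7]=+10.000 → step 8: x=0.063, v=0.800, θ₁=-0.047, ω₁=-0.920, θ₂=-0.071, ω₂=-0.296
apply F[8]=+10.000 → step 9: x=0.080, v=0.905, θ₁=-0.067, ω₁=-1.068, θ₂=-0.077, ω₂=-0.307
apply F[9]=+10.000 → step 10: x=0.099, v=1.012, θ₁=-0.090, ω₁=-1.228, θ₂=-0.083, ω₂=-0.308
apply F[10]=-1.583 → step 11: x=0.120, v=1.006, θ₁=-0.115, ω₁=-1.250, θ₂=-0.089, ω₂=-0.298
apply F[11]=-10.000 → step 12: x=0.139, v=0.918, θ₁=-0.139, ω₁=-1.179, θ₂=-0.095, ω₂=-0.275
apply F[12]=-10.000 → step 13: x=0.156, v=0.833, θ₁=-0.162, ω₁=-1.124, θ₂=-0.100, ω₂=-0.239
apply F[13]=-10.000 → step 14: x=0.172, v=0.751, θ₁=-0.184, ω₁=-1.083, θ₂=-0.105, ω₂=-0.191
apply F[14]=-10.000 → step 15: x=0.186, v=0.671, θ₁=-0.205, ω₁=-1.056, θ₂=-0.108, ω₂=-0.131
apply F[15]=-10.000 → step 16: x=0.199, v=0.592, θ₁=-0.226, ω₁=-1.044, θ₂=-0.110, ω₂=-0.057
apply F[16]=-10.000 → step 17: x=0.210, v=0.516, θ₁=-0.247, ω₁=-1.046, θ₂=-0.110, ω₂=0.029
apply F[17]=-10.000 → step 18: x=0.220, v=0.442, θ₁=-0.268, ω₁=-1.062, θ₂=-0.108, ω₂=0.129
apply F[18]=-10.000 → step 19: x=0.228, v=0.369, θ₁=-0.290, ω₁=-1.093, θ₂=-0.105, ω₂=0.244
apply F[19]=-10.000 → step 20: x=0.235, v=0.298, θ₁=-0.312, ω₁=-1.137, θ₂=-0.099, ω₂=0.373
apply F[20]=-10.000 → step 21: x=0.240, v=0.228, θ₁=-0.335, ω₁=-1.195, θ₂=-0.090, ω₂=0.517
apply F[21]=-10.000 → step 22: x=0.244, v=0.159, θ₁=-0.360, ω₁=-1.266, θ₂=-0.078, ω₂=0.676
Max |angle| over trajectory = 0.360 rad = 20.6°.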